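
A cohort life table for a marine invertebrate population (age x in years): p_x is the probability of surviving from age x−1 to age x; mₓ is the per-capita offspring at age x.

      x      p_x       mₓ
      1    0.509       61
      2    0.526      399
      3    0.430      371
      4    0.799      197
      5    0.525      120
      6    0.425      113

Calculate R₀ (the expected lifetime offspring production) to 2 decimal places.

206.82

Survivorship from birth: l_x = p_1·p_2·…·p_x.
  l_1 = 0.50900
  l_2 = 0.26773
  l_3 = 0.11513
  l_4 = 0.09199
  l_5 = 0.04829
  l_6 = 0.02052
R₀ = Σ l_x mₓ:
  age 1: 0.50900 × 61 = 31.0490
  age 2: 0.26773 × 399 = 106.8243
  age 3: 0.11513 × 371 = 42.7132
  age 4: 0.09199 × 197 = 18.1220
  age 5: 0.04829 × 120 = 5.7948
  age 6: 0.02052 × 113 = 2.3188
R₀ = 31.0490 + 106.8243 + 42.7132 + 18.1220 + 5.7948 + 2.3188 = 206.8221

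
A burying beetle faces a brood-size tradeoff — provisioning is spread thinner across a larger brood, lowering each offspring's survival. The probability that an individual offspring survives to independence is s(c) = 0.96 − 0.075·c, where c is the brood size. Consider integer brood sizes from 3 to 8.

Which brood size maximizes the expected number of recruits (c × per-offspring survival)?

6

Expected recruits = c × s(c):
  c=3: 3 × 0.735 = 2.205
  c=4: 4 × 0.660 = 2.640
  c=5: 5 × 0.585 = 2.925
  c=6: 6 × 0.510 = 3.060
  c=7: 7 × 0.435 = 3.045
  c=8: 8 × 0.360 = 2.880
Maximum at c = 6 (3.060 recruits).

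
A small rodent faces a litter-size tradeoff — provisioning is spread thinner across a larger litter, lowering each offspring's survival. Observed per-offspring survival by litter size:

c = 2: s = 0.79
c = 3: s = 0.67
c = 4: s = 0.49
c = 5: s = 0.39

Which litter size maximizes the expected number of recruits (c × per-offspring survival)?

Expected recruits = c × s(c):
  c=2: 2 × 0.79 = 1.580
  c=3: 3 × 0.67 = 2.010
  c=4: 4 × 0.49 = 1.960
  c=5: 5 × 0.39 = 1.950
Maximum at c = 3 (2.010 recruits).

3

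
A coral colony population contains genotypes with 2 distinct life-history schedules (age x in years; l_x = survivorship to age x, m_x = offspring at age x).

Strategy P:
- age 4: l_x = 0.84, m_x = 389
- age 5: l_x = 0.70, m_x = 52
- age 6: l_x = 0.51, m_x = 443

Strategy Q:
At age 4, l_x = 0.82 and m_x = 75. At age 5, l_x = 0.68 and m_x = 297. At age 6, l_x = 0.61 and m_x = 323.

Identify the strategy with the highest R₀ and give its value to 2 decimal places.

589.09

Strategy P: R₀ = 0.84×389 + 0.70×52 + 0.51×443 = 589.0900
Strategy Q: R₀ = 0.82×75 + 0.68×297 + 0.61×323 = 460.4900
Highest R₀: strategy P with 589.0900.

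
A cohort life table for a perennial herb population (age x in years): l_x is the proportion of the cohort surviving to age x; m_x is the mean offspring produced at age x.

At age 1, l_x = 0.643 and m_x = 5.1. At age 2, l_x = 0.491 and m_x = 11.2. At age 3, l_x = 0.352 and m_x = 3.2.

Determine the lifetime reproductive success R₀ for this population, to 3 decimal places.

R₀ = Σ l_x m_x:
  age 1: 0.643 × 5.1 = 3.2793
  age 2: 0.491 × 11.2 = 5.4992
  age 3: 0.352 × 3.2 = 1.1264
R₀ = 3.2793 + 5.4992 + 1.1264 = 9.9049

9.905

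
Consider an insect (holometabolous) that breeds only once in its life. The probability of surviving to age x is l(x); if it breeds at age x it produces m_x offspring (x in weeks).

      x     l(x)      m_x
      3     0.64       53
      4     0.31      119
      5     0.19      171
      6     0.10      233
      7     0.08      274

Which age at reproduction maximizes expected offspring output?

4

Expected offspring if breeding at age x = l(x) × m_x:
  age 3: 0.64 × 53 = 33.920
  age 4: 0.31 × 119 = 36.890
  age 5: 0.19 × 171 = 32.490
  age 6: 0.10 × 233 = 23.300
  age 7: 0.08 × 274 = 21.920
Maximum at age 4 (36.890).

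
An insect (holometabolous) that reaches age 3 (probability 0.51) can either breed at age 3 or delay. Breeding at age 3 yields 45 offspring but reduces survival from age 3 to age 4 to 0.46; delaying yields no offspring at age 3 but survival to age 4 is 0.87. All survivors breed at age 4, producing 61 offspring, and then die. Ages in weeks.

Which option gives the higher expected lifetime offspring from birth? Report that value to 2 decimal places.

37.26

breed at age 3: R₀ = 0.51 × (45 + 0.46 × 61) = 0.51 × 73.0600 = 37.2606
delay to age 4: R₀ = 0.51 × (0.87 × 61) = 0.51 × 53.0700 = 27.0657
Higher: breed at age 3 (37.2606).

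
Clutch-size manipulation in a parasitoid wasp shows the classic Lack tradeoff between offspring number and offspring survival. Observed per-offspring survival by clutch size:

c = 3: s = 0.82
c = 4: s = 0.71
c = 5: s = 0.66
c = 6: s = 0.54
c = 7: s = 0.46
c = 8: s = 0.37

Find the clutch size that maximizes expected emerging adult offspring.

Expected emerging adult offspring = c × s(c):
  c=3: 3 × 0.82 = 2.460
  c=4: 4 × 0.71 = 2.840
  c=5: 5 × 0.66 = 3.300
  c=6: 6 × 0.54 = 3.240
  c=7: 7 × 0.46 = 3.220
  c=8: 8 × 0.37 = 2.960
Maximum at c = 5 (3.300 emerging adult offspring).

5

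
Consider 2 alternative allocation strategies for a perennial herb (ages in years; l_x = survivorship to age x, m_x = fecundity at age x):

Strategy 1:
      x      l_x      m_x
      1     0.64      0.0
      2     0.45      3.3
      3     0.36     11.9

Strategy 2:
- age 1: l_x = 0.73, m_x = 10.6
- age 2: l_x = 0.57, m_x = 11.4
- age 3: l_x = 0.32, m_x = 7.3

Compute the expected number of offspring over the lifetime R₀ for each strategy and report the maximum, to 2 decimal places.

Strategy 1: R₀ = 0.64×0.0 + 0.45×3.3 + 0.36×11.9 = 5.7690
Strategy 2: R₀ = 0.73×10.6 + 0.57×11.4 + 0.32×7.3 = 16.5720
Highest R₀: strategy 2 with 16.5720.

16.57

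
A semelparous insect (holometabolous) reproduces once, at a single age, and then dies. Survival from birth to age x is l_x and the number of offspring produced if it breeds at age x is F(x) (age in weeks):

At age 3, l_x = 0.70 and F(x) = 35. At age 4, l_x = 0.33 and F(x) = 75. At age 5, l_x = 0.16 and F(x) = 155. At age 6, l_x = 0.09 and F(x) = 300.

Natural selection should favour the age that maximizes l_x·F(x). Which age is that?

6

Expected offspring if breeding at age x = l_x × F(x):
  age 3: 0.70 × 35 = 24.500
  age 4: 0.33 × 75 = 24.750
  age 5: 0.16 × 155 = 24.800
  age 6: 0.09 × 300 = 27.000
Maximum at age 6 (27.000).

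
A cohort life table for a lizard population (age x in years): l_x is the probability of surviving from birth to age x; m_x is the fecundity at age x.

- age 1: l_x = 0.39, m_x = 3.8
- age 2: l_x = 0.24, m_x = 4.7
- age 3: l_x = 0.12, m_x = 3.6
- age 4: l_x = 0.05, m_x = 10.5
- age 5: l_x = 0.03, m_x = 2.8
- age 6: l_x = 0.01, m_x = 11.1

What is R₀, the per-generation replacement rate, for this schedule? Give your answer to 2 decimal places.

R₀ = Σ l_x m_x:
  age 1: 0.39 × 3.8 = 1.4820
  age 2: 0.24 × 4.7 = 1.1280
  age 3: 0.12 × 3.6 = 0.4320
  age 4: 0.05 × 10.5 = 0.5250
  age 5: 0.03 × 2.8 = 0.0840
  age 6: 0.01 × 11.1 = 0.1110
R₀ = 1.4820 + 1.1280 + 0.4320 + 0.5250 + 0.0840 + 0.1110 = 3.7620

3.76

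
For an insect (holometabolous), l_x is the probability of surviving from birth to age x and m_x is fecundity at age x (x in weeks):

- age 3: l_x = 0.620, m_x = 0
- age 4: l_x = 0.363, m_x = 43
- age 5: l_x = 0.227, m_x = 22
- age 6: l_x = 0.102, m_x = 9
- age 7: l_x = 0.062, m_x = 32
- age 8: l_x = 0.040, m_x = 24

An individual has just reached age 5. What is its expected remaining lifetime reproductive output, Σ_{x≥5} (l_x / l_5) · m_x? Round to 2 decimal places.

l_5 = 0.227. Conditional survival from age 5 to x is l_x / l_5.
  x=5: (0.227/0.227) × 22 = 22.0000
  x=6: (0.102/0.227) × 9 = 4.0441
  x=7: (0.062/0.227) × 32 = 8.7401
  x=8: (0.040/0.227) × 24 = 4.2291
Sum = 22.0000 + 4.0441 + 8.7401 + 4.2291 = 39.0132

39.01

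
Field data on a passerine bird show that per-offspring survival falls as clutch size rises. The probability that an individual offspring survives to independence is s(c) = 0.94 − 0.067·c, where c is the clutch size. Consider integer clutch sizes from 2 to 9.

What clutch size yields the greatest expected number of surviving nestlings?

7

Expected surviving nestlings = c × s(c):
  c=2: 2 × 0.806 = 1.612
  c=3: 3 × 0.739 = 2.217
  c=4: 4 × 0.672 = 2.688
  c=5: 5 × 0.605 = 3.025
  c=6: 6 × 0.538 = 3.228
  c=7: 7 × 0.471 = 3.297
  c=8: 8 × 0.404 = 3.232
  c=9: 9 × 0.337 = 3.033
Maximum at c = 7 (3.297 surviving nestlings).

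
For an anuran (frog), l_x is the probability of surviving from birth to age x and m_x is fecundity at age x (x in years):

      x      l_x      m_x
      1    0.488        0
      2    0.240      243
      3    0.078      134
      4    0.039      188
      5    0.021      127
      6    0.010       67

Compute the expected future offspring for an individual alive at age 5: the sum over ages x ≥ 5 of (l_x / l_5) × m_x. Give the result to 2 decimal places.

158.90

l_5 = 0.021. Conditional survival from age 5 to x is l_x / l_5.
  x=5: (0.021/0.021) × 127 = 127.0000
  x=6: (0.010/0.021) × 67 = 31.9048
Sum = 127.0000 + 31.9048 = 158.9048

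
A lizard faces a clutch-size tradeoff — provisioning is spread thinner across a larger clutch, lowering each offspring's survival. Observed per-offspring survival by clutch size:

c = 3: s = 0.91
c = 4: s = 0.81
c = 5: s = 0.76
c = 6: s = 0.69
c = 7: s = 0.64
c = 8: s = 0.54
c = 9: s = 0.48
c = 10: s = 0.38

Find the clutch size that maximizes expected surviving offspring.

Expected surviving offspring = c × s(c):
  c=3: 3 × 0.91 = 2.730
  c=4: 4 × 0.81 = 3.240
  c=5: 5 × 0.76 = 3.800
  c=6: 6 × 0.69 = 4.140
  c=7: 7 × 0.64 = 4.480
  c=8: 8 × 0.54 = 4.320
  c=9: 9 × 0.48 = 4.320
  c=10: 10 × 0.38 = 3.800
Maximum at c = 7 (4.480 surviving offspring).

7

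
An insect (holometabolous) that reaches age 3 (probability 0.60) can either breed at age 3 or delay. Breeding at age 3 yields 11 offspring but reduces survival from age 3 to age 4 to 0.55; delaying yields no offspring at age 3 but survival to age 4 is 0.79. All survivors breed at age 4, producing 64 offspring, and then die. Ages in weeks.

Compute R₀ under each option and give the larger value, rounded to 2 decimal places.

breed at age 3: R₀ = 0.60 × (11 + 0.55 × 64) = 0.60 × 46.2000 = 27.7200
delay to age 4: R₀ = 0.60 × (0.79 × 64) = 0.60 × 50.5600 = 30.3360
Higher: delay to age 4 (30.3360).

30.34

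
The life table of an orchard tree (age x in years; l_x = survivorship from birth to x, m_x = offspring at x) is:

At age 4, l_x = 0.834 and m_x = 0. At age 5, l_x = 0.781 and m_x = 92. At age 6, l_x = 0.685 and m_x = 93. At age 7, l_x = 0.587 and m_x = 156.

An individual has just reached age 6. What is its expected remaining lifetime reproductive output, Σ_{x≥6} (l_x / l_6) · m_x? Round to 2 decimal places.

226.68

l_6 = 0.685. Conditional survival from age 6 to x is l_x / l_6.
  x=6: (0.685/0.685) × 93 = 93.0000
  x=7: (0.587/0.685) × 156 = 133.6818
Sum = 93.0000 + 133.6818 = 226.6818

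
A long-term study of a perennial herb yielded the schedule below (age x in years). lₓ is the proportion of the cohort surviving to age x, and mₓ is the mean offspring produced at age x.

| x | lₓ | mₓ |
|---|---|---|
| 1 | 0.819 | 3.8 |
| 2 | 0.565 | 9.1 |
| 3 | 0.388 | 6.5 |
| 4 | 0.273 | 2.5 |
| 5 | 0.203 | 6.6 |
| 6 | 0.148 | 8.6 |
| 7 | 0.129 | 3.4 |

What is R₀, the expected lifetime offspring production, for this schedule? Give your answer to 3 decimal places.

R₀ = Σ lₓ mₓ:
  age 1: 0.819 × 3.8 = 3.1122
  age 2: 0.565 × 9.1 = 5.1415
  age 3: 0.388 × 6.5 = 2.5220
  age 4: 0.273 × 2.5 = 0.6825
  age 5: 0.203 × 6.6 = 1.3398
  age 6: 0.148 × 8.6 = 1.2728
  age 7: 0.129 × 3.4 = 0.4386
R₀ = 3.1122 + 5.1415 + 2.5220 + 0.6825 + 1.3398 + 1.2728 + 0.4386 = 14.5094

14.509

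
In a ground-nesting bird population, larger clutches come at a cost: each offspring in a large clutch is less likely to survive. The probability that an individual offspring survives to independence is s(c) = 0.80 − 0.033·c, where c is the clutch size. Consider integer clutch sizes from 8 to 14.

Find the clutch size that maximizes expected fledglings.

12

Expected fledglings = c × s(c):
  c=8: 8 × 0.536 = 4.288
  c=9: 9 × 0.503 = 4.527
  c=10: 10 × 0.470 = 4.700
  c=11: 11 × 0.437 = 4.807
  c=12: 12 × 0.404 = 4.848
  c=13: 13 × 0.371 = 4.823
  c=14: 14 × 0.338 = 4.732
Maximum at c = 12 (4.848 fledglings).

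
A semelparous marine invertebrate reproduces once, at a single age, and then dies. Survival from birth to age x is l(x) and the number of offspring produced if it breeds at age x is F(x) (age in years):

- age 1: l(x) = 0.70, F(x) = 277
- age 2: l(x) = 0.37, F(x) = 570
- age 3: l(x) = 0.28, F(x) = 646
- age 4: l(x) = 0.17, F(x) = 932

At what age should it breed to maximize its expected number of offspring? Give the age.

Expected offspring if breeding at age x = l(x) × F(x):
  age 1: 0.70 × 277 = 193.900
  age 2: 0.37 × 570 = 210.900
  age 3: 0.28 × 646 = 180.880
  age 4: 0.17 × 932 = 158.440
Maximum at age 2 (210.900).

2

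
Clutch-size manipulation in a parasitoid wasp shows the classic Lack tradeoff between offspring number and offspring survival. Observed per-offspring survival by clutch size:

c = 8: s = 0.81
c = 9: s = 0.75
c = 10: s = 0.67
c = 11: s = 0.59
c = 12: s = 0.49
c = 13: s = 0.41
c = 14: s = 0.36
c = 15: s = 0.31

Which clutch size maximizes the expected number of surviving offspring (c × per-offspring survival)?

Expected surviving offspring = c × s(c):
  c=8: 8 × 0.81 = 6.480
  c=9: 9 × 0.75 = 6.750
  c=10: 10 × 0.67 = 6.700
  c=11: 11 × 0.59 = 6.490
  c=12: 12 × 0.49 = 5.880
  c=13: 13 × 0.41 = 5.330
  c=14: 14 × 0.36 = 5.040
  c=15: 15 × 0.31 = 4.650
Maximum at c = 9 (6.750 surviving offspring).

9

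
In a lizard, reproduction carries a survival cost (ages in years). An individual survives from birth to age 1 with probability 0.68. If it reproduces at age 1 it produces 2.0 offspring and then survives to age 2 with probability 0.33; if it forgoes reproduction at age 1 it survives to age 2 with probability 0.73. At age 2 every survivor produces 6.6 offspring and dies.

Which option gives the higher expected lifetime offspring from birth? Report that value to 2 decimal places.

breed at age 1: R₀ = 0.68 × (2.0 + 0.33 × 6.6) = 0.68 × 4.1780 = 2.8410
delay to age 2: R₀ = 0.68 × (0.73 × 6.6) = 0.68 × 4.8180 = 3.2762
Higher: delay to age 2 (3.2762).

3.28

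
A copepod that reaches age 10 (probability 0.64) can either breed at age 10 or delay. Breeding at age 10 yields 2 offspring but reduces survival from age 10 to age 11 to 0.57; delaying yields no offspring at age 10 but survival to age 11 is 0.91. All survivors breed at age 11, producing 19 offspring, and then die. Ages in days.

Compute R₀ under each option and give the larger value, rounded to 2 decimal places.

11.07

breed at age 10: R₀ = 0.64 × (2 + 0.57 × 19) = 0.64 × 12.8300 = 8.2112
delay to age 11: R₀ = 0.64 × (0.91 × 19) = 0.64 × 17.2900 = 11.0656
Higher: delay to age 11 (11.0656).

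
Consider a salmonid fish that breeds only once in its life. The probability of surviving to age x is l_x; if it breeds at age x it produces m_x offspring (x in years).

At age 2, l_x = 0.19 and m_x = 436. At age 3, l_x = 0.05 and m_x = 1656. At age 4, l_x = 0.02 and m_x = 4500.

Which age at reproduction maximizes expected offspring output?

Expected offspring if breeding at age x = l_x × m_x:
  age 2: 0.19 × 436 = 82.840
  age 3: 0.05 × 1656 = 82.800
  age 4: 0.02 × 4500 = 90.000
Maximum at age 4 (90.000).

4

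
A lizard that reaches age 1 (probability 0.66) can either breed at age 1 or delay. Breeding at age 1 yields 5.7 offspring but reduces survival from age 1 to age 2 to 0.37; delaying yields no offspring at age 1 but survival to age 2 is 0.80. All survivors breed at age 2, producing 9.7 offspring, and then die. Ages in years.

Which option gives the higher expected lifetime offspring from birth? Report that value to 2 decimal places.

breed at age 1: R₀ = 0.66 × (5.7 + 0.37 × 9.7) = 0.66 × 9.2890 = 6.1307
delay to age 2: R₀ = 0.66 × (0.80 × 9.7) = 0.66 × 7.7600 = 5.1216
Higher: breed at age 1 (6.1307).

6.13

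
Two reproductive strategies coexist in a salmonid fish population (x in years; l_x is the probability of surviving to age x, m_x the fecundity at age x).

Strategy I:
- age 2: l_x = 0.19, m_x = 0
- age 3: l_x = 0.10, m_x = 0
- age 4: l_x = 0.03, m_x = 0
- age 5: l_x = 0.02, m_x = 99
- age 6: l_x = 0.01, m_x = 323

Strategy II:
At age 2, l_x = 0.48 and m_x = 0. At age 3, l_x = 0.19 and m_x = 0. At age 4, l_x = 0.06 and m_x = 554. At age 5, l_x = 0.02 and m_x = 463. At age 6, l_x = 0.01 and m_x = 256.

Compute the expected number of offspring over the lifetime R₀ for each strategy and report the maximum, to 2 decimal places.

Strategy I: R₀ = 0.19×0 + 0.10×0 + 0.03×0 + 0.02×99 + 0.01×323 = 5.2100
Strategy II: R₀ = 0.48×0 + 0.19×0 + 0.06×554 + 0.02×463 + 0.01×256 = 45.0600
Highest R₀: strategy II with 45.0600.

45.06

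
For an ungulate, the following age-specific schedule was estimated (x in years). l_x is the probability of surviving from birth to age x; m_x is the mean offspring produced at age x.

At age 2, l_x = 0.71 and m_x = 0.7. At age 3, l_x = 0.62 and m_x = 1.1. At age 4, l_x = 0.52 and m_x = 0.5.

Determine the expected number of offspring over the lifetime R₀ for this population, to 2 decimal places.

1.44

R₀ = Σ l_x m_x:
  age 2: 0.71 × 0.7 = 0.4970
  age 3: 0.62 × 1.1 = 0.6820
  age 4: 0.52 × 0.5 = 0.2600
R₀ = 0.4970 + 0.6820 + 0.2600 = 1.4390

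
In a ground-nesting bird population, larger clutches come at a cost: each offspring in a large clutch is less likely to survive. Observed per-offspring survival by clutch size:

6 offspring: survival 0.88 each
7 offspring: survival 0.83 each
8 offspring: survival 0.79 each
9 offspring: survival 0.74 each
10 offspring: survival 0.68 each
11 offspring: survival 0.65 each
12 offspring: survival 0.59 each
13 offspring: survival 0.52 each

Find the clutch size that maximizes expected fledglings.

11

Expected fledglings = c × s(c):
  c=6: 6 × 0.88 = 5.280
  c=7: 7 × 0.83 = 5.810
  c=8: 8 × 0.79 = 6.320
  c=9: 9 × 0.74 = 6.660
  c=10: 10 × 0.68 = 6.800
  c=11: 11 × 0.65 = 7.150
  c=12: 12 × 0.59 = 7.080
  c=13: 13 × 0.52 = 6.760
Maximum at c = 11 (7.150 fledglings).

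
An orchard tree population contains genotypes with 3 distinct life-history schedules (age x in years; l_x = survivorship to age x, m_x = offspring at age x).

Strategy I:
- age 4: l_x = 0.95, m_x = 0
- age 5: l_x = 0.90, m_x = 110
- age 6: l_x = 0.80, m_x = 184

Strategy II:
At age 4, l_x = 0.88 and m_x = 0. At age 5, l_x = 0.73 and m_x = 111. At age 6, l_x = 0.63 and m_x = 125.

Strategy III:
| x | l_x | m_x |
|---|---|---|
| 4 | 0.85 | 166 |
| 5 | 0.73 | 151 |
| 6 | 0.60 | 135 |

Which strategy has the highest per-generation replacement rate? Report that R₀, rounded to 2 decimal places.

332.33

Strategy I: R₀ = 0.95×0 + 0.90×110 + 0.80×184 = 246.2000
Strategy II: R₀ = 0.88×0 + 0.73×111 + 0.63×125 = 159.7800
Strategy III: R₀ = 0.85×166 + 0.73×151 + 0.60×135 = 332.3300
Highest R₀: strategy III with 332.3300.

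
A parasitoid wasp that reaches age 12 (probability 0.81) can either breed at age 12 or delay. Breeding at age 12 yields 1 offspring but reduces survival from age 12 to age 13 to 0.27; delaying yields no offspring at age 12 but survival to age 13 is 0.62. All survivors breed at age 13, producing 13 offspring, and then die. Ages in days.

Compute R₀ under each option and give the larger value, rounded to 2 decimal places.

6.53

breed at age 12: R₀ = 0.81 × (1 + 0.27 × 13) = 0.81 × 4.5100 = 3.6531
delay to age 13: R₀ = 0.81 × (0.62 × 13) = 0.81 × 8.0600 = 6.5286
Higher: delay to age 13 (6.5286).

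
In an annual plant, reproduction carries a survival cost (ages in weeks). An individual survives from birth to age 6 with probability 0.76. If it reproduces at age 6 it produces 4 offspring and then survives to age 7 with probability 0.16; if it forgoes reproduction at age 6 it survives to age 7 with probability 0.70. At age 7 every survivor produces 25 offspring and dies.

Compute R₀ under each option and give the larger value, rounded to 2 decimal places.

13.30

breed at age 6: R₀ = 0.76 × (4 + 0.16 × 25) = 0.76 × 8.0000 = 6.0800
delay to age 7: R₀ = 0.76 × (0.70 × 25) = 0.76 × 17.5000 = 13.3000
Higher: delay to age 7 (13.3000).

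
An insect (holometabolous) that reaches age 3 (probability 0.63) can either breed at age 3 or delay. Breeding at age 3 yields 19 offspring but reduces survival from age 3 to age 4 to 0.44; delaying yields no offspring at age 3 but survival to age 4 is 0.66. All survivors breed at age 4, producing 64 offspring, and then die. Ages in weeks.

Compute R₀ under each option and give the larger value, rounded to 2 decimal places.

breed at age 3: R₀ = 0.63 × (19 + 0.44 × 64) = 0.63 × 47.1600 = 29.7108
delay to age 4: R₀ = 0.63 × (0.66 × 64) = 0.63 × 42.2400 = 26.6112
Higher: breed at age 3 (29.7108).

29.71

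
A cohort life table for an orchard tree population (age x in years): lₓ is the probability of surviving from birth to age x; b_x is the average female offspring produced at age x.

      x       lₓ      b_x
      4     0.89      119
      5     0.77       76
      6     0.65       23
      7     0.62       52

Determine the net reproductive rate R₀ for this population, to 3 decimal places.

R₀ = Σ lₓ b_x:
  age 4: 0.89 × 119 = 105.9100
  age 5: 0.77 × 76 = 58.5200
  age 6: 0.65 × 23 = 14.9500
  age 7: 0.62 × 52 = 32.2400
R₀ = 105.9100 + 58.5200 + 14.9500 + 32.2400 = 211.6200

211.620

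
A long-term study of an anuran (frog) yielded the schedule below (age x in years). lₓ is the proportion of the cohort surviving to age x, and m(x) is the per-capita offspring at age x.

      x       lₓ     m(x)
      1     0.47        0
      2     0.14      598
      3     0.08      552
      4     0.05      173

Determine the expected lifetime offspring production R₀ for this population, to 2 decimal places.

R₀ = Σ lₓ m(x):
  age 1: 0.47 × 0 = 0.0000
  age 2: 0.14 × 598 = 83.7200
  age 3: 0.08 × 552 = 44.1600
  age 4: 0.05 × 173 = 8.6500
R₀ = 0.0000 + 83.7200 + 44.1600 + 8.6500 = 136.5300

136.53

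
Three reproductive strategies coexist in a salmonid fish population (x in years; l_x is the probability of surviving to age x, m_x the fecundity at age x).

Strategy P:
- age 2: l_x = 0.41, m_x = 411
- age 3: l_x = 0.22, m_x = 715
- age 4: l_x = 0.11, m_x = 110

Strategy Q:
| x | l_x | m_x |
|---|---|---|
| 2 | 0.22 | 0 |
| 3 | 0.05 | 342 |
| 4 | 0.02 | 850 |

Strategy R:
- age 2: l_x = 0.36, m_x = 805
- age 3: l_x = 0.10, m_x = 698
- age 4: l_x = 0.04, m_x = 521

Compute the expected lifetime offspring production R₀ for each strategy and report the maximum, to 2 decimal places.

Strategy P: R₀ = 0.41×411 + 0.22×715 + 0.11×110 = 337.9100
Strategy Q: R₀ = 0.22×0 + 0.05×342 + 0.02×850 = 34.1000
Strategy R: R₀ = 0.36×805 + 0.10×698 + 0.04×521 = 380.4400
Highest R₀: strategy R with 380.4400.

380.44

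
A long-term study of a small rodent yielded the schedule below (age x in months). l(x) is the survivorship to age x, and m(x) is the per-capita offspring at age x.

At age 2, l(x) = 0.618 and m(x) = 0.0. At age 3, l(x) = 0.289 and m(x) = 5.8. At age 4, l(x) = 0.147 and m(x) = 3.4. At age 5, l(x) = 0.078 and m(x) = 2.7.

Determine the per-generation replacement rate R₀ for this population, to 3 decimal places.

2.387

R₀ = Σ l(x) m(x):
  age 2: 0.618 × 0.0 = 0.0000
  age 3: 0.289 × 5.8 = 1.6762
  age 4: 0.147 × 3.4 = 0.4998
  age 5: 0.078 × 2.7 = 0.2106
R₀ = 0.0000 + 1.6762 + 0.4998 + 0.2106 = 2.3866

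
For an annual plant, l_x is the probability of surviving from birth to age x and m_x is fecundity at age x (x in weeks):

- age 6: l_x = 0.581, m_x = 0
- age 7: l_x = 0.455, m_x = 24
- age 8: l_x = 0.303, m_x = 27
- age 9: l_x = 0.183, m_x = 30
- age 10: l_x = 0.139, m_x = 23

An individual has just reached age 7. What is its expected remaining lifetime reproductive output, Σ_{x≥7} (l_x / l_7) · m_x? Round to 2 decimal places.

l_7 = 0.455. Conditional survival from age 7 to x is l_x / l_7.
  x=7: (0.455/0.455) × 24 = 24.0000
  x=8: (0.303/0.455) × 27 = 17.9802
  x=9: (0.183/0.455) × 30 = 12.0659
  x=10: (0.139/0.455) × 23 = 7.0264
Sum = 24.0000 + 17.9802 + 12.0659 + 7.0264 = 61.0725

61.07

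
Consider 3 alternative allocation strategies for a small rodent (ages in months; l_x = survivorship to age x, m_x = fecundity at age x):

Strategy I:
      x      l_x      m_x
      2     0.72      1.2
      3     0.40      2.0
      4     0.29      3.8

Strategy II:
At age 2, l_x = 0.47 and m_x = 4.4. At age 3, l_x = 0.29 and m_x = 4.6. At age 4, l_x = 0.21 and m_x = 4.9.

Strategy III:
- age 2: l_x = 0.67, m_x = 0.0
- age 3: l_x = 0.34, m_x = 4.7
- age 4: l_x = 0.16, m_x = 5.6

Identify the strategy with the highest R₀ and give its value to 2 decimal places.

4.43

Strategy I: R₀ = 0.72×1.2 + 0.40×2.0 + 0.29×3.8 = 2.7660
Strategy II: R₀ = 0.47×4.4 + 0.29×4.6 + 0.21×4.9 = 4.4310
Strategy III: R₀ = 0.67×0.0 + 0.34×4.7 + 0.16×5.6 = 2.4940
Highest R₀: strategy II with 4.4310.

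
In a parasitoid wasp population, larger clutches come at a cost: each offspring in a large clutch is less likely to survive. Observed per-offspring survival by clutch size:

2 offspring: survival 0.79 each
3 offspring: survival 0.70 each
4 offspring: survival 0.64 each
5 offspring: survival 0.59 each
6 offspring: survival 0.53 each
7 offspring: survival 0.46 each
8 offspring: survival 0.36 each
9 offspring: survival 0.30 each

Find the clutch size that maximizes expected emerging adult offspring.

Expected emerging adult offspring = c × s(c):
  c=2: 2 × 0.79 = 1.580
  c=3: 3 × 0.70 = 2.100
  c=4: 4 × 0.64 = 2.560
  c=5: 5 × 0.59 = 2.950
  c=6: 6 × 0.53 = 3.180
  c=7: 7 × 0.46 = 3.220
  c=8: 8 × 0.36 = 2.880
  c=9: 9 × 0.30 = 2.700
Maximum at c = 7 (3.220 emerging adult offspring).

7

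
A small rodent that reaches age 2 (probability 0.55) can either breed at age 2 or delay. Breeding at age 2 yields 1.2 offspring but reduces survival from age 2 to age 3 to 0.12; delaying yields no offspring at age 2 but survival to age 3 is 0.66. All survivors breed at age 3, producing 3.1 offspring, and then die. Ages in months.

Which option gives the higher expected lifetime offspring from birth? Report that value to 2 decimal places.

breed at age 2: R₀ = 0.55 × (1.2 + 0.12 × 3.1) = 0.55 × 1.5720 = 0.8646
delay to age 3: R₀ = 0.55 × (0.66 × 3.1) = 0.55 × 2.0460 = 1.1253
Higher: delay to age 3 (1.1253).

1.13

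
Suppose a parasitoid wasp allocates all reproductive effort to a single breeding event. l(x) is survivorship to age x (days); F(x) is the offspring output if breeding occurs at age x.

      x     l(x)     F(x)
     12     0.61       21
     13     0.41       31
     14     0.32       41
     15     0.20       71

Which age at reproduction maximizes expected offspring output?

15

Expected offspring if breeding at age x = l(x) × F(x):
  age 12: 0.61 × 21 = 12.810
  age 13: 0.41 × 31 = 12.710
  age 14: 0.32 × 41 = 13.120
  age 15: 0.20 × 71 = 14.200
Maximum at age 15 (14.200).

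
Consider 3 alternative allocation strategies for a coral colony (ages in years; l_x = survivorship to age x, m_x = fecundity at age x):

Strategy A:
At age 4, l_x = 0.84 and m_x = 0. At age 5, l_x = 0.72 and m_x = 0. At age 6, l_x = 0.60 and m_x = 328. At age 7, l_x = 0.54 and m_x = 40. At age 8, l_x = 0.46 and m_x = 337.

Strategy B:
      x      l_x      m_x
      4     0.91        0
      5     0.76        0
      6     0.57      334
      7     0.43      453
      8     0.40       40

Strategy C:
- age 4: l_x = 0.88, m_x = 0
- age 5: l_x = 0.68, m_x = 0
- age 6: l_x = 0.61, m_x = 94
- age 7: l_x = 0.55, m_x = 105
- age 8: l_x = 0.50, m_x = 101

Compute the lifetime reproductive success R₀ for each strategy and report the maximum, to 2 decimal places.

Strategy A: R₀ = 0.84×0 + 0.72×0 + 0.60×328 + 0.54×40 + 0.46×337 = 373.4200
Strategy B: R₀ = 0.91×0 + 0.76×0 + 0.57×334 + 0.43×453 + 0.40×40 = 401.1700
Strategy C: R₀ = 0.88×0 + 0.68×0 + 0.61×94 + 0.55×105 + 0.50×101 = 165.5900
Highest R₀: strategy B with 401.1700.

401.17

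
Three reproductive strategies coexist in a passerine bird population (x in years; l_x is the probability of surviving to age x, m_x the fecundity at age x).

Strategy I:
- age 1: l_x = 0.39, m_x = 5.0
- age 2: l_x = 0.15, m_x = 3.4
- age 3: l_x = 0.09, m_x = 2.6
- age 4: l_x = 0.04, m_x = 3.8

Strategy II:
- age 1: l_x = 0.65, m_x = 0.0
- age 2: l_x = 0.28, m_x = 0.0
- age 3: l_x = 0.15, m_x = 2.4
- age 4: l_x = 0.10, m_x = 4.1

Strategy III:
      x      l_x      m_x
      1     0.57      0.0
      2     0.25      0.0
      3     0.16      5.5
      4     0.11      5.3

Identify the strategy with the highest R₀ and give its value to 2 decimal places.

Strategy I: R₀ = 0.39×5.0 + 0.15×3.4 + 0.09×2.6 + 0.04×3.8 = 2.8460
Strategy II: R₀ = 0.65×0.0 + 0.28×0.0 + 0.15×2.4 + 0.10×4.1 = 0.7700
Strategy III: R₀ = 0.57×0.0 + 0.25×0.0 + 0.16×5.5 + 0.11×5.3 = 1.4630
Highest R₀: strategy I with 2.8460.

2.85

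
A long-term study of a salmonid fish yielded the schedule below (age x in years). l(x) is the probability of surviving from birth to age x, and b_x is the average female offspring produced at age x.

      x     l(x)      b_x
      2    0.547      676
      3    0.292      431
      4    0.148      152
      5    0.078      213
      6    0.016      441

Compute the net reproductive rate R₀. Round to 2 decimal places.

R₀ = Σ l(x) b_x:
  age 2: 0.547 × 676 = 369.7720
  age 3: 0.292 × 431 = 125.8520
  age 4: 0.148 × 152 = 22.4960
  age 5: 0.078 × 213 = 16.6140
  age 6: 0.016 × 441 = 7.0560
R₀ = 369.7720 + 125.8520 + 22.4960 + 16.6140 + 7.0560 = 541.7900

541.79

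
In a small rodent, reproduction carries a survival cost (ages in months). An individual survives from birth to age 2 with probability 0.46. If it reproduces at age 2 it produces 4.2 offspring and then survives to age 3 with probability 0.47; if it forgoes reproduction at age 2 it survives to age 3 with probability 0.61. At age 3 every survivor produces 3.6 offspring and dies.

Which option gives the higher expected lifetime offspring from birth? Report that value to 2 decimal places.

breed at age 2: R₀ = 0.46 × (4.2 + 0.47 × 3.6) = 0.46 × 5.8920 = 2.7103
delay to age 3: R₀ = 0.46 × (0.61 × 3.6) = 0.46 × 2.1960 = 1.0102
Higher: breed at age 2 (2.7103).

2.71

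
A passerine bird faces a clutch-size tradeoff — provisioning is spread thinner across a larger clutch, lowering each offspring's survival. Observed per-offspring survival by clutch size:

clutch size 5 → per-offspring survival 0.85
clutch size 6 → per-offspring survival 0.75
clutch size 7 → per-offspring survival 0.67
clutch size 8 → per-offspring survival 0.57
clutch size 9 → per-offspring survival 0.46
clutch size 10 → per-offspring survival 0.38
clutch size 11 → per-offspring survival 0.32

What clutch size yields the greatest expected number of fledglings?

7

Expected fledglings = c × s(c):
  c=5: 5 × 0.85 = 4.250
  c=6: 6 × 0.75 = 4.500
  c=7: 7 × 0.67 = 4.690
  c=8: 8 × 0.57 = 4.560
  c=9: 9 × 0.46 = 4.140
  c=10: 10 × 0.38 = 3.800
  c=11: 11 × 0.32 = 3.520
Maximum at c = 7 (4.690 fledglings).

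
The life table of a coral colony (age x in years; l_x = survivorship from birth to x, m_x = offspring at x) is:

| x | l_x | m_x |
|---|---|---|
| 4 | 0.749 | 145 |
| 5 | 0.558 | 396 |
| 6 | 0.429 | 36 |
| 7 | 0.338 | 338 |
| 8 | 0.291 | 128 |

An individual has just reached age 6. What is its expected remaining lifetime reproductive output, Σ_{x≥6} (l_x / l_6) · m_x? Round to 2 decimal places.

389.13

l_6 = 0.429. Conditional survival from age 6 to x is l_x / l_6.
  x=6: (0.429/0.429) × 36 = 36.0000
  x=7: (0.338/0.429) × 338 = 266.3030
  x=8: (0.291/0.429) × 128 = 86.8252
Sum = 36.0000 + 266.3030 + 86.8252 = 389.1282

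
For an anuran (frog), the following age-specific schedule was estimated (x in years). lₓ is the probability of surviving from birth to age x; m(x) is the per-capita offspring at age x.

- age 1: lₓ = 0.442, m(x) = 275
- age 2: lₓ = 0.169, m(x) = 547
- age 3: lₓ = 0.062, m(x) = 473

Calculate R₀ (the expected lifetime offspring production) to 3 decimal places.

243.319

R₀ = Σ lₓ m(x):
  age 1: 0.442 × 275 = 121.5500
  age 2: 0.169 × 547 = 92.4430
  age 3: 0.062 × 473 = 29.3260
R₀ = 121.5500 + 92.4430 + 29.3260 = 243.3190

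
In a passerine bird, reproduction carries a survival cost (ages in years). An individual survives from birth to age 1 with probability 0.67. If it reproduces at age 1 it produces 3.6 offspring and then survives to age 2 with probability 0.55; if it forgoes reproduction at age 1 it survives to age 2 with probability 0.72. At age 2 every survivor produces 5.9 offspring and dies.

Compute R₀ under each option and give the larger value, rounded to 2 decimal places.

4.59

breed at age 1: R₀ = 0.67 × (3.6 + 0.55 × 5.9) = 0.67 × 6.8450 = 4.5862
delay to age 2: R₀ = 0.67 × (0.72 × 5.9) = 0.67 × 4.2480 = 2.8462
Higher: breed at age 1 (4.5862).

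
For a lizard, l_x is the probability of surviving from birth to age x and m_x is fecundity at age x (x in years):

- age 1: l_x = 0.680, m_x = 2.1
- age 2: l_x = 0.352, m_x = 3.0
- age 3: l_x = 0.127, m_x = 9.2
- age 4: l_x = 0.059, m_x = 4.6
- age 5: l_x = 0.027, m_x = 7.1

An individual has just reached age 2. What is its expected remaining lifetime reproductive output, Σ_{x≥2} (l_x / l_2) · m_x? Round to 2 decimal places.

7.63

l_2 = 0.352. Conditional survival from age 2 to x is l_x / l_2.
  x=2: (0.352/0.352) × 3.0 = 3.0000
  x=3: (0.127/0.352) × 9.2 = 3.3193
  x=4: (0.059/0.352) × 4.6 = 0.7710
  x=5: (0.027/0.352) × 7.1 = 0.5446
Sum = 3.0000 + 3.3193 + 0.7710 + 0.5446 = 7.6349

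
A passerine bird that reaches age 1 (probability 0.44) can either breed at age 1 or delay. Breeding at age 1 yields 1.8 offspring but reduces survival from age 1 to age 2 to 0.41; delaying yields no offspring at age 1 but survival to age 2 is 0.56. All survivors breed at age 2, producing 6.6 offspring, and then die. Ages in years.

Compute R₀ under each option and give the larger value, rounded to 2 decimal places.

breed at age 1: R₀ = 0.44 × (1.8 + 0.41 × 6.6) = 0.44 × 4.5060 = 1.9826
delay to age 2: R₀ = 0.44 × (0.56 × 6.6) = 0.44 × 3.6960 = 1.6262
Higher: breed at age 1 (1.9826).

1.98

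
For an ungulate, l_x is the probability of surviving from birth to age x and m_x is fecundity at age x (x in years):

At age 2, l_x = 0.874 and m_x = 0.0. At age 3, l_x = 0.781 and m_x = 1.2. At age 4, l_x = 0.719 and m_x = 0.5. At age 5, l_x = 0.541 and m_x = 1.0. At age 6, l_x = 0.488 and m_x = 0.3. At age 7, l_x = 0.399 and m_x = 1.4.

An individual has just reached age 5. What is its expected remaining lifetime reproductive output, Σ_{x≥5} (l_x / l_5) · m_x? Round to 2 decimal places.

l_5 = 0.541. Conditional survival from age 5 to x is l_x / l_5.
  x=5: (0.541/0.541) × 1.0 = 1.0000
  x=6: (0.488/0.541) × 0.3 = 0.2706
  x=7: (0.399/0.541) × 1.4 = 1.0325
Sum = 1.0000 + 0.2706 + 1.0325 = 2.3031

2.30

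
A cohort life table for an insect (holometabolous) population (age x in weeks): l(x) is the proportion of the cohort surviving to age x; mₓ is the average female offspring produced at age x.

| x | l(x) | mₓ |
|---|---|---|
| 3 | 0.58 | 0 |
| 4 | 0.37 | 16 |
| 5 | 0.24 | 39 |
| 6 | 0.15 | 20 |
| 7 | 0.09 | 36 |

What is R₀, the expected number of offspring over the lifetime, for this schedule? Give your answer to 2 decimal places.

R₀ = Σ l(x) mₓ:
  age 3: 0.58 × 0 = 0.0000
  age 4: 0.37 × 16 = 5.9200
  age 5: 0.24 × 39 = 9.3600
  age 6: 0.15 × 20 = 3.0000
  age 7: 0.09 × 36 = 3.2400
R₀ = 0.0000 + 5.9200 + 9.3600 + 3.0000 + 3.2400 = 21.5200

21.52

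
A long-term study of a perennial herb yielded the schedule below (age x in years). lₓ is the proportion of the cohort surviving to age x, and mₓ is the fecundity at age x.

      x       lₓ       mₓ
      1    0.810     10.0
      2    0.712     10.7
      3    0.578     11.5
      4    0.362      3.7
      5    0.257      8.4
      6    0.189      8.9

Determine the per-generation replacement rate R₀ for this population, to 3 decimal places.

R₀ = Σ lₓ mₓ:
  age 1: 0.810 × 10.0 = 8.1000
  age 2: 0.712 × 10.7 = 7.6184
  age 3: 0.578 × 11.5 = 6.6470
  age 4: 0.362 × 3.7 = 1.3394
  age 5: 0.257 × 8.4 = 2.1588
  age 6: 0.189 × 8.9 = 1.6821
R₀ = 8.1000 + 7.6184 + 6.6470 + 1.3394 + 2.1588 + 1.6821 = 27.5457

27.546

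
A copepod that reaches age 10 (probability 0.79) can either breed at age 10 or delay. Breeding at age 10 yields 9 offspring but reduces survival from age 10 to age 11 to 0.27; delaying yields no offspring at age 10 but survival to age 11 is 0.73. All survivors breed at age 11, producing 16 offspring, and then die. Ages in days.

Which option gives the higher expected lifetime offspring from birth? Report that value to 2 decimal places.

10.52

breed at age 10: R₀ = 0.79 × (9 + 0.27 × 16) = 0.79 × 13.3200 = 10.5228
delay to age 11: R₀ = 0.79 × (0.73 × 16) = 0.79 × 11.6800 = 9.2272
Higher: breed at age 10 (10.5228).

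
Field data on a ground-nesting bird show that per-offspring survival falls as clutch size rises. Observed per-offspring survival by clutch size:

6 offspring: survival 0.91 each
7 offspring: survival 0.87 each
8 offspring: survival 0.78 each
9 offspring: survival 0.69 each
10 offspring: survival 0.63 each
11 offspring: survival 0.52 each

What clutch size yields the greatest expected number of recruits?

Expected recruits = c × s(c):
  c=6: 6 × 0.91 = 5.460
  c=7: 7 × 0.87 = 6.090
  c=8: 8 × 0.78 = 6.240
  c=9: 9 × 0.69 = 6.210
  c=10: 10 × 0.63 = 6.300
  c=11: 11 × 0.52 = 5.720
Maximum at c = 10 (6.300 recruits).

10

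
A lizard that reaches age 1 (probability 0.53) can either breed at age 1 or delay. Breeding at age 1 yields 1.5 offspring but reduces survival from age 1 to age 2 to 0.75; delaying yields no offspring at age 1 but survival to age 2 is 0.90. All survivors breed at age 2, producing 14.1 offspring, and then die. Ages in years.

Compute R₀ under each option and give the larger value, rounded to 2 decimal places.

6.73

breed at age 1: R₀ = 0.53 × (1.5 + 0.75 × 14.1) = 0.53 × 12.0750 = 6.3998
delay to age 2: R₀ = 0.53 × (0.90 × 14.1) = 0.53 × 12.6900 = 6.7257
Higher: delay to age 2 (6.7257).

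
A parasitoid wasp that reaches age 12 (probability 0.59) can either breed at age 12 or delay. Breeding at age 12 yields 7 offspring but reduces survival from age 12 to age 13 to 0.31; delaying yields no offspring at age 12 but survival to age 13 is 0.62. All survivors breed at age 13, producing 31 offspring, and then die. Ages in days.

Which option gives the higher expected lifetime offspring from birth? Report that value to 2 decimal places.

11.34

breed at age 12: R₀ = 0.59 × (7 + 0.31 × 31) = 0.59 × 16.6100 = 9.7999
delay to age 13: R₀ = 0.59 × (0.62 × 31) = 0.59 × 19.2200 = 11.3398
Higher: delay to age 13 (11.3398).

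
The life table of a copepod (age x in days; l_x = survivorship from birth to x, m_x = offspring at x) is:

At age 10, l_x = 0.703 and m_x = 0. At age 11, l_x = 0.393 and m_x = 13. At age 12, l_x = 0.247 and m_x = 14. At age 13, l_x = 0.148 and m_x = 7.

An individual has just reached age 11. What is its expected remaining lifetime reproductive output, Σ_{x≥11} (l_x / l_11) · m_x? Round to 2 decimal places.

24.44

l_11 = 0.393. Conditional survival from age 11 to x is l_x / l_11.
  x=11: (0.393/0.393) × 13 = 13.0000
  x=12: (0.247/0.393) × 14 = 8.7990
  x=13: (0.148/0.393) × 7 = 2.6361
Sum = 13.0000 + 8.7990 + 2.6361 = 24.4351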